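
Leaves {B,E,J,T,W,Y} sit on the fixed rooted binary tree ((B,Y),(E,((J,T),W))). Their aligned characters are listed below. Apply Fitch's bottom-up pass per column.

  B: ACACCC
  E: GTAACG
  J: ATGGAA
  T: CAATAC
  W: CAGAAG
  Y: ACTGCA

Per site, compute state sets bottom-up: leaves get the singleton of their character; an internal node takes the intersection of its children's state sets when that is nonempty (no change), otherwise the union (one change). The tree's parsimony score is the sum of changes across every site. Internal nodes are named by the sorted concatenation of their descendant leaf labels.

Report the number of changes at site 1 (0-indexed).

3

BY@0: {A} ∩ {A} = {A} (intersection, +0)
JT@0: {A} ∪ {C} = {A,C} (union, +1)
JTW@0: {A,C} ∩ {C} = {C} (intersection, +0)
EJTW@0: {G} ∪ {C} = {C,G} (union, +1)
BEJTWY@0: {A} ∪ {C,G} = {A,C,G} (union, +1)
BY@1: {C} ∩ {C} = {C} (intersection, +0)
JT@1: {T} ∪ {A} = {A,T} (union, +1)
JTW@1: {A,T} ∩ {A} = {A} (intersection, +0)
EJTW@1: {T} ∪ {A} = {A,T} (union, +1)
BEJTWY@1: {C} ∪ {A,T} = {A,C,T} (union, +1)
BY@2: {A} ∪ {T} = {A,T} (union, +1)
JT@2: {G} ∪ {A} = {A,G} (union, +1)
JTW@2: {A,G} ∩ {G} = {G} (intersection, +0)
EJTW@2: {A} ∪ {G} = {A,G} (union, +1)
BEJTWY@2: {A,T} ∩ {A,G} = {A} (intersection, +0)
BY@3: {C} ∪ {G} = {C,G} (union, +1)
JT@3: {G} ∪ {T} = {G,T} (union, +1)
JTW@3: {G,T} ∪ {A} = {A,G,T} (union, +1)
EJTW@3: {A} ∩ {A,G,T} = {A} (intersection, +0)
BEJTWY@3: {C,G} ∪ {A} = {A,C,G} (union, +1)
BY@4: {C} ∩ {C} = {C} (intersection, +0)
JT@4: {A} ∩ {A} = {A} (intersection, +0)
JTW@4: {A} ∩ {A} = {A} (intersection, +0)
EJTW@4: {C} ∪ {A} = {A,C} (union, +1)
BEJTWY@4: {C} ∩ {A,C} = {C} (intersection, +0)
BY@5: {C} ∪ {A} = {A,C} (union, +1)
JT@5: {A} ∪ {C} = {A,C} (union, +1)
JTW@5: {A,C} ∪ {G} = {A,C,G} (union, +1)
EJTW@5: {G} ∩ {A,C,G} = {G} (intersection, +0)
BEJTWY@5: {A,C} ∪ {G} = {A,C,G} (union, +1)
per-site changes: [3, 3, 3, 4, 1, 4]; total = 18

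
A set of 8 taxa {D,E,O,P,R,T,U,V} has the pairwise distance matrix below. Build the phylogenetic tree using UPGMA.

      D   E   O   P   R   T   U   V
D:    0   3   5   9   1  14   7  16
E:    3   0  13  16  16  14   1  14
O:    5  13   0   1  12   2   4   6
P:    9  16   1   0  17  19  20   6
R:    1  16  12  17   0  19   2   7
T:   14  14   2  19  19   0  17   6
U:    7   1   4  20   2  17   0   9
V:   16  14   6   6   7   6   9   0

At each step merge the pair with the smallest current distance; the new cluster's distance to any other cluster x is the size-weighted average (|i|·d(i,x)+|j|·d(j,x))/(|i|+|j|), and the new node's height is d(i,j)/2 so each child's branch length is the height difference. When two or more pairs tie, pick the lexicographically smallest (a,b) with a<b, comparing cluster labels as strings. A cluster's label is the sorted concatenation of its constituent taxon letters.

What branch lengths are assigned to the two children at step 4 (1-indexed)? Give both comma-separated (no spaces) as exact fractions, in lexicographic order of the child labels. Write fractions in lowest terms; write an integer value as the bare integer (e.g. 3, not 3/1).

5/2,3

1. join D+R (d=1) ⇒ DR; edges |D|=1/2, |R|=1/2
  updated: d(DR,E)=19/2, d(DR,O)=17/2, d(DR,P)=13, d(DR,T)=33/2, d(DR,U)=9/2, d(DR,V)=23/2
2. join E+U (d=1) ⇒ EU; edges |E|=1/2, |U|=1/2
  updated: d(DR,EU)=7, d(EU,O)=17/2, d(EU,P)=18, d(EU,T)=31/2, d(EU,V)=23/2
3. join O+P (d=1) ⇒ OP; edges |O|=1/2, |P|=1/2
  updated: d(DR,OP)=43/4, d(EU,OP)=53/4, d(OP,T)=21/2, d(OP,V)=6
4. join OP+V (d=6) ⇒ OPV; edges |OP|=5/2, |V|=3
  updated: d(DR,OPV)=11, d(EU,OPV)=38/3, d(OPV,T)=9
5. join DR+EU (d=7) ⇒ DERU; edges |DR|=3, |EU|=3
  updated: d(DERU,OPV)=71/6, d(DERU,T)=16
6. join OPV+T (d=9) ⇒ OPTV; edges |OPV|=3/2, |T|=9/2
  updated: d(DERU,OPTV)=103/8
7. join DERU+OPTV (d=103/8) ⇒ DEOPRTUV; edges |DERU|=47/16, |OPTV|=31/16
final tree: (((D:1/2,R:1/2):3,(E:1/2,U:1/2):3):47/16,(((O:1/2,P:1/2):5/2,V:3):3/2,T:9/2):31/16)
total length: 203/8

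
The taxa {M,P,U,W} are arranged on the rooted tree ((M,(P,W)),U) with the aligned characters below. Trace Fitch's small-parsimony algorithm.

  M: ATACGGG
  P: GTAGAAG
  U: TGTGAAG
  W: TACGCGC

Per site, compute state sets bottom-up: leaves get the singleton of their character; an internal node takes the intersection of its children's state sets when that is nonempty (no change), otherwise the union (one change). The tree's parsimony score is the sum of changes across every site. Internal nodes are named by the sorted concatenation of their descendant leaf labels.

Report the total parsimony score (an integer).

PW@0: {G} ∪ {T} = {G,T} (union, +1)
MPW@0: {A} ∪ {G,T} = {A,G,T} (union, +1)
MPUW@0: {A,G,T} ∩ {T} = {T} (intersection, +0)
PW@1: {T} ∪ {A} = {A,T} (union, +1)
MPW@1: {T} ∩ {A,T} = {T} (intersection, +0)
MPUW@1: {T} ∪ {G} = {G,T} (union, +1)
PW@2: {A} ∪ {C} = {A,C} (union, +1)
MPW@2: {A} ∩ {A,C} = {A} (intersection, +0)
MPUW@2: {A} ∪ {T} = {A,T} (union, +1)
PW@3: {G} ∩ {G} = {G} (intersection, +0)
MPW@3: {C} ∪ {G} = {C,G} (union, +1)
MPUW@3: {C,G} ∩ {G} = {G} (intersection, +0)
PW@4: {A} ∪ {C} = {A,C} (union, +1)
MPW@4: {G} ∪ {A,C} = {A,C,G} (union, +1)
MPUW@4: {A,C,G} ∩ {A} = {A} (intersection, +0)
PW@5: {A} ∪ {G} = {A,G} (union, +1)
MPW@5: {G} ∩ {A,G} = {G} (intersection, +0)
MPUW@5: {G} ∪ {A} = {A,G} (union, +1)
PW@6: {G} ∪ {C} = {C,G} (union, +1)
MPW@6: {G} ∩ {C,G} = {G} (intersection, +0)
MPUW@6: {G} ∩ {G} = {G} (intersection, +0)
per-site changes: [2, 2, 2, 1, 2, 2, 1]; total = 12

12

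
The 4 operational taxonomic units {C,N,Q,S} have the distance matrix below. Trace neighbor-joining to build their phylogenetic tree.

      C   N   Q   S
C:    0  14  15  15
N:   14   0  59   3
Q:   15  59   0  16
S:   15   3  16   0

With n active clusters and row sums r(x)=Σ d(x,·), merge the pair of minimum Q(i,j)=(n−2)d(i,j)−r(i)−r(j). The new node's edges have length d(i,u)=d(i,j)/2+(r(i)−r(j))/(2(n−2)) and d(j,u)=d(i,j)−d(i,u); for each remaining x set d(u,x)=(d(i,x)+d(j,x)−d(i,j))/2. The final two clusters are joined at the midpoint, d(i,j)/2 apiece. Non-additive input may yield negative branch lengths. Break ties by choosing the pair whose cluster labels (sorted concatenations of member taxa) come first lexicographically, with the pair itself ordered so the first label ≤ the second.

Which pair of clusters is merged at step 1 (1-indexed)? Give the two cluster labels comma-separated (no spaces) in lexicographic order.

C,Q

iteration 1: select C,Q (d=15, Q=-104); attach at lengths (-4, 19); label the merged cluster CQ
  updated: d(CQ,N)=29, d(CQ,S)=8
iteration 2: select CQ,N (d=29, Q=-40); attach at lengths (17, 12); label the merged cluster CNQ
  updated: d(CNQ,S)=-9
iteration 3: select CNQ,S (d=-9); attach at lengths (-9/2, -9/2); label the merged cluster CNQS
final tree: (((C:-4,Q:19):17,N:12):-9/2,S:-9/2)
total length: 35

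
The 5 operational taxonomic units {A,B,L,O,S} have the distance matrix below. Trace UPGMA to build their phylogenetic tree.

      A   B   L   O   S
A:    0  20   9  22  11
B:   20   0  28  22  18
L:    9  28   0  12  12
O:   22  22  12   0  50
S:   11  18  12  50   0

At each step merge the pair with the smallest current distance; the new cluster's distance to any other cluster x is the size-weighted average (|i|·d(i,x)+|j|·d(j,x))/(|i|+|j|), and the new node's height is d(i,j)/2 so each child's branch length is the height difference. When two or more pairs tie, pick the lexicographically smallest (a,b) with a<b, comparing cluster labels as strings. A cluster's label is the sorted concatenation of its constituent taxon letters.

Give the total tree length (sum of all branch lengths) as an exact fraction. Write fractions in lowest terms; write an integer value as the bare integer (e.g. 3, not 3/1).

191/4

iteration 1: select A,L (d=9); attach at lengths (9/2, 9/2); label the merged cluster AL
  updated: d(AL,B)=24, d(AL,O)=17, d(AL,S)=23/2
iteration 2: select AL,S (d=23/2); attach at lengths (5/4, 23/4); label the merged cluster ALS
  updated: d(ALS,B)=22, d(ALS,O)=28
iteration 3: select ALS,B (d=22); attach at lengths (21/4, 11); label the merged cluster ABLS
  updated: d(ABLS,O)=53/2
iteration 4: select ABLS,O (d=53/2); attach at lengths (9/4, 53/4); label the merged cluster ABLOS
final tree: ((((A:9/2,L:9/2):5/4,S:23/4):21/4,B:11):9/4,O:53/4)
total length: 191/4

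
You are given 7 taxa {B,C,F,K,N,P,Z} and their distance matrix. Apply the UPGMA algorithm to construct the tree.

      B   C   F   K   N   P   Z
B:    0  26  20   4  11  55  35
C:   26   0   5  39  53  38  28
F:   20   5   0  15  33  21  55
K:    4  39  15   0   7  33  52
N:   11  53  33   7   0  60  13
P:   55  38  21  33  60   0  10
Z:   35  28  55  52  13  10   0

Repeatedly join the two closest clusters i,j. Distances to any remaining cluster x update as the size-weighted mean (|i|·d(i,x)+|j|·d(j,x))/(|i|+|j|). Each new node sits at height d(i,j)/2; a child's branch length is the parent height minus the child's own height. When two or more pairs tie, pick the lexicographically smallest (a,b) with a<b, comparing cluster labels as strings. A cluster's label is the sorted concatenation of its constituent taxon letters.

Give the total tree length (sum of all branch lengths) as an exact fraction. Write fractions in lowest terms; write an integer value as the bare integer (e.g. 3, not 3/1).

1. join B+K (d=4) ⇒ BK; edges |B|=2, |K|=2
  updated: d(BK,C)=65/2, d(BK,F)=35/2, d(BK,N)=9, d(BK,P)=44, d(BK,Z)=87/2
2. join C+F (d=5) ⇒ CF; edges |C|=5/2, |F|=5/2
  updated: d(BK,CF)=25, d(CF,N)=43, d(CF,P)=59/2, d(CF,Z)=83/2
3. join BK+N (d=9) ⇒ BKN; edges |BK|=5/2, |N|=9/2
  updated: d(BKN,CF)=31, d(BKN,P)=148/3, d(BKN,Z)=100/3
4. join P+Z (d=10) ⇒ PZ; edges |P|=5, |Z|=5
  updated: d(BKN,PZ)=124/3, d(CF,PZ)=71/2
5. join BKN+CF (d=31) ⇒ BCFKN; edges |BKN|=11, |CF|=13
  updated: d(BCFKN,PZ)=39
6. join BCFKN+PZ (d=39) ⇒ BCFKNPZ; edges |BCFKN|=4, |PZ|=29/2
final tree: ((((B:2,K:2):5/2,N:9/2):11,(C:5/2,F:5/2):13):4,(P:5,Z:5):29/2)
total length: 137/2

137/2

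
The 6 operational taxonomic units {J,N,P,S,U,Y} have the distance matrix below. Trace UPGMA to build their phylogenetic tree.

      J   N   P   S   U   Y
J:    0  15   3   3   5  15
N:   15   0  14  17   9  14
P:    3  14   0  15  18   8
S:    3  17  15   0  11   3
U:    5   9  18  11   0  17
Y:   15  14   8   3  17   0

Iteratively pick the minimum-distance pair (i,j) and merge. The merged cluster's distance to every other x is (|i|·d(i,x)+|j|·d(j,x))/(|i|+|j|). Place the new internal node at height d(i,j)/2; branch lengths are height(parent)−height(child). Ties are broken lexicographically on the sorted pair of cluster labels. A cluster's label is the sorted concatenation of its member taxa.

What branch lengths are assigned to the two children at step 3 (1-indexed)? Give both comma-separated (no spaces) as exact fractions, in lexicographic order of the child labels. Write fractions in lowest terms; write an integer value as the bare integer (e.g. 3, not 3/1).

iteration 1: select J,P (d=3); attach at lengths (3/2, 3/2); label the merged cluster JP
  updated: d(JP,N)=29/2, d(JP,S)=9, d(JP,U)=23/2, d(JP,Y)=23/2
iteration 2: select S,Y (d=3); attach at lengths (3/2, 3/2); label the merged cluster SY
  updated: d(JP,SY)=41/4, d(N,SY)=31/2, d(SY,U)=14
iteration 3: select N,U (d=9); attach at lengths (9/2, 9/2); label the merged cluster NU
  updated: d(JP,NU)=13, d(NU,SY)=59/4
iteration 4: select JP,SY (d=41/4); attach at lengths (29/8, 29/8); label the merged cluster JPSY
  updated: d(JPSY,NU)=111/8
iteration 5: select JPSY,NU (d=111/8); attach at lengths (29/16, 39/16); label the merged cluster JNPSUY
final tree: (((J:3/2,P:3/2):29/8,(S:3/2,Y:3/2):29/8):29/16,(N:9/2,U:9/2):39/16)
total length: 53/2

9/2,9/2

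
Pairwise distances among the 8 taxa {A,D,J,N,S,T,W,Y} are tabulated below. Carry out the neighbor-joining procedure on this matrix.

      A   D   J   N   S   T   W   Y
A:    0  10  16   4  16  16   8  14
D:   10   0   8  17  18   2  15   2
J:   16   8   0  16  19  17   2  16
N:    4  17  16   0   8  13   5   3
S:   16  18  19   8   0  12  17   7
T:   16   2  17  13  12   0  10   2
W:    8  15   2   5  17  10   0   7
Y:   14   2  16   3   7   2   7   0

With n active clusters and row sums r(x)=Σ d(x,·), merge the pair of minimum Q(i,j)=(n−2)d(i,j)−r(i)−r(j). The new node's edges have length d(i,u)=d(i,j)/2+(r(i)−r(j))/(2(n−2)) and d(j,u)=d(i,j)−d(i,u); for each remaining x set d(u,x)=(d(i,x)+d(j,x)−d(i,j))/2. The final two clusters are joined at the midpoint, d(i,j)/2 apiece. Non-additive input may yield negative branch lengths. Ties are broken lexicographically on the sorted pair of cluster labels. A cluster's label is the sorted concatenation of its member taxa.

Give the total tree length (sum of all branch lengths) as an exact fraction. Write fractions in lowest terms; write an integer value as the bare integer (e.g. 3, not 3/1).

471/16

1. join J+W (d=2, Q=-146) ⇒ JW; edges |J|=7/2, |W|=-3/2
  updated: d(A,JW)=11, d(D,JW)=21/2, d(JW,N)=19/2, d(JW,S)=17, d(JW,T)=25/2, d(JW,Y)=21/2
2. join D+T (d=2, Q=-107) ⇒ DT; edges |D|=6/5, |T|=4/5
  updated: d(A,DT)=12, d(DT,JW)=21/2, d(DT,N)=14, d(DT,S)=14, d(DT,Y)=1
3. join DT+Y (d=1, Q=-83) ⇒ DTY; edges |DT|=5/2, |Y|=-3/2
  updated: d(A,DTY)=25/2, d(DTY,JW)=10, d(DTY,N)=8, d(DTY,S)=10
4. join DTY+S (d=10, Q=-123/2) ⇒ DSTY; edges |DTY|=13/4, |S|=27/4
  updated: d(A,DSTY)=37/4, d(DSTY,JW)=17/2, d(DSTY,N)=3
5. join A+N (d=4, Q=-131/4) ⇒ AN; edges |A|=63/16, |N|=1/16
  updated: d(AN,DSTY)=33/8, d(AN,JW)=33/4
6. join AN+DSTY (d=33/8, Q=-167/8) ⇒ ADNSTY; edges |AN|=31/16, |DSTY|=35/16
  updated: d(ADNSTY,JW)=101/16
7. join ADNSTY+JW (d=101/16) ⇒ ADJNSTWY; edges |ADNSTY|=101/32, |JW|=101/32
final tree: (((A:63/16,N:1/16):31/16,(((D:6/5,T:4/5):5/2,Y:-3/2):13/4,S:27/4):35/16):101/32,(J:7/2,W:-3/2):101/32)
total length: 471/16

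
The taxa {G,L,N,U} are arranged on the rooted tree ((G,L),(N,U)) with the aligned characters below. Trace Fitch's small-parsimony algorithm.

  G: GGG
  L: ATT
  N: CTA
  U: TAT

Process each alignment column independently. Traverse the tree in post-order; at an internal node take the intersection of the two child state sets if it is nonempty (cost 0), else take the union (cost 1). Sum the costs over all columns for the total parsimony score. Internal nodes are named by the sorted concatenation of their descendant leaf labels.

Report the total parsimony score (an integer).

[col 0] GL: children G:{G}, L:{A} ∪→ {A,G}; cost 1
[col 0] NU: children N:{C}, U:{T} ∪→ {C,T}; cost 1
[col 0] GLNU: children GL:{A,G}, NU:{C,T} ∪→ {A,C,G,T}; cost 1
[col 1] GL: children G:{G}, L:{T} ∪→ {G,T}; cost 1
[col 1] NU: children N:{T}, U:{A} ∪→ {A,T}; cost 1
[col 1] GLNU: children GL:{G,T}, NU:{A,T} ∩→ {T}; cost 0
[col 2] GL: children G:{G}, L:{T} ∪→ {G,T}; cost 1
[col 2] NU: children N:{A}, U:{T} ∪→ {A,T}; cost 1
[col 2] GLNU: children GL:{G,T}, NU:{A,T} ∩→ {T}; cost 0
per-site changes: [3, 2, 2]; total = 7

7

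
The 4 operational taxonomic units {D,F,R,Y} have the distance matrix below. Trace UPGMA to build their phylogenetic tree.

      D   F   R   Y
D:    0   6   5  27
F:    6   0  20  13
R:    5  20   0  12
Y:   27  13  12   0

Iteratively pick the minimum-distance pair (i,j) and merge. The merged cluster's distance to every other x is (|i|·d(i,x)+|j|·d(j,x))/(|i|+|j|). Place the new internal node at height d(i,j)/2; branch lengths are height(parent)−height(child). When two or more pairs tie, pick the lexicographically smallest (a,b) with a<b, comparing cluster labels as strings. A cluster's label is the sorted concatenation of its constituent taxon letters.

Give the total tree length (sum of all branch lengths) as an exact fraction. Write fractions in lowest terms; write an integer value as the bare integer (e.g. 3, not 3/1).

79/3

1. join D+R (d=5) ⇒ DR; edges |D|=5/2, |R|=5/2
  updated: d(DR,F)=13, d(DR,Y)=39/2
2. join DR+F (d=13) ⇒ DFR; edges |DR|=4, |F|=13/2
  updated: d(DFR,Y)=52/3
3. join DFR+Y (d=52/3) ⇒ DFRY; edges |DFR|=13/6, |Y|=26/3
final tree: (((D:5/2,R:5/2):4,F:13/2):13/6,Y:26/3)
total length: 79/3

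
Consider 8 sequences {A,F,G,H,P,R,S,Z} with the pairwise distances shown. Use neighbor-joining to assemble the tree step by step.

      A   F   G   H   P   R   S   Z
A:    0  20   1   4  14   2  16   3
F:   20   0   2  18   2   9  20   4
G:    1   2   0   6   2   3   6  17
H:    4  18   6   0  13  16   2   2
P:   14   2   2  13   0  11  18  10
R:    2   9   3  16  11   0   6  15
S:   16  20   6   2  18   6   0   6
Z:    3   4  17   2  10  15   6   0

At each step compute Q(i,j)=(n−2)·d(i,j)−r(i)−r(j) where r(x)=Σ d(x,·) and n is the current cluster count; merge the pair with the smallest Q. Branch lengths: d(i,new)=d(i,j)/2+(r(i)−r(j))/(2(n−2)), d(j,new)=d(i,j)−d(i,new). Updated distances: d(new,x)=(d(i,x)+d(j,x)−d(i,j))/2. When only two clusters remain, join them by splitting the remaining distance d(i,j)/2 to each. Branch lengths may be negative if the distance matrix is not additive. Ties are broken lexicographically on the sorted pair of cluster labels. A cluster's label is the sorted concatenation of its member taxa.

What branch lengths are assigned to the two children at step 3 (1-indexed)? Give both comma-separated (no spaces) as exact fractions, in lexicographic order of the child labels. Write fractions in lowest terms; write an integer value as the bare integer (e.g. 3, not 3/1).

1. join F+P (d=2, Q=-133) ⇒ FP; edges |F|=17/12, |P|=7/12
  updated: d(A,FP)=16, d(FP,G)=1, d(FP,H)=29/2, d(FP,R)=9, d(FP,S)=18, d(FP,Z)=6
2. join FP+G (d=1, Q=-187/2) ⇒ FGP; edges |FP|=71/20, |G|=-51/20
  updated: d(A,FGP)=8, d(FGP,H)=39/4, d(FGP,R)=11/2, d(FGP,S)=23/2, d(FGP,Z)=11
3. join A+R (d=2, Q=-139/2) ⇒ AR; edges |A|=-7/16, |R|=39/16
  updated: d(AR,FGP)=23/4, d(AR,H)=9, d(AR,S)=10, d(AR,Z)=8
4. join AR+FGP (d=23/4, Q=-107/2) ⇒ AFGPR; edges |AR|=2, |FGP|=15/4
  updated: d(AFGPR,H)=13/2, d(AFGPR,S)=63/8, d(AFGPR,Z)=53/8
5. join AFGPR+Z (d=53/8, Q=-179/8) ⇒ AFGPRZ; edges |AFGPR|=157/32, |Z|=55/32
  updated: d(AFGPRZ,H)=15/16, d(AFGPRZ,S)=29/8
6. join AFGPRZ+H (d=15/16, Q=-105/16) ⇒ AFGHPRZ; edges |AFGPRZ|=41/32, |H|=-11/32
  updated: d(AFGHPRZ,S)=75/32
7. join AFGHPRZ+S (d=75/32) ⇒ AFGHPRSZ; edges |AFGHPRZ|=75/64, |S|=75/64
final tree: (((((A:-7/16,R:39/16):2,((F:17/12,P:7/12):71/20,G:-51/20):15/4):157/32,Z:55/32):41/32,H:-11/32):75/64,S:75/64)
total length: 661/32

-7/16,39/16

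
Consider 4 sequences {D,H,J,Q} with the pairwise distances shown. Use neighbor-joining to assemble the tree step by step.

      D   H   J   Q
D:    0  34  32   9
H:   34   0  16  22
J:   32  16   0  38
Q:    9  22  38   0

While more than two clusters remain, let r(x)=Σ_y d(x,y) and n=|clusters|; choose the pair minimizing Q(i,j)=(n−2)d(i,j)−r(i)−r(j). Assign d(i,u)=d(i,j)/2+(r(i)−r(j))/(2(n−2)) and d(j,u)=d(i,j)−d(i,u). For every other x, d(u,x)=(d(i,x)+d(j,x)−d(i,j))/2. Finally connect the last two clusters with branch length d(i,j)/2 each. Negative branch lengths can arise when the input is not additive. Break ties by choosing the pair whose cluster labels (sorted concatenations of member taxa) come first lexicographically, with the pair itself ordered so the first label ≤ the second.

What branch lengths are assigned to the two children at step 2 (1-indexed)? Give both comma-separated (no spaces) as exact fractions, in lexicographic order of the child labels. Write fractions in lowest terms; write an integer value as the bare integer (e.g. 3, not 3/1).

19,9/2

step 1: merge (D,Q) at d=9, Q=-126; branch lengths D→6, Q→3; new cluster DQ
  updated: d(DQ,H)=47/2, d(DQ,J)=61/2
step 2: merge (DQ,H) at d=47/2, Q=-70; branch lengths DQ→19, H→9/2; new cluster DHQ
  updated: d(DHQ,J)=23/2
step 3: merge (DHQ,J) at d=23/2; branch lengths DHQ→23/4, J→23/4; new cluster DHJQ
final tree: (((D:6,Q:3):19,H:9/2):23/4,J:23/4)
total length: 44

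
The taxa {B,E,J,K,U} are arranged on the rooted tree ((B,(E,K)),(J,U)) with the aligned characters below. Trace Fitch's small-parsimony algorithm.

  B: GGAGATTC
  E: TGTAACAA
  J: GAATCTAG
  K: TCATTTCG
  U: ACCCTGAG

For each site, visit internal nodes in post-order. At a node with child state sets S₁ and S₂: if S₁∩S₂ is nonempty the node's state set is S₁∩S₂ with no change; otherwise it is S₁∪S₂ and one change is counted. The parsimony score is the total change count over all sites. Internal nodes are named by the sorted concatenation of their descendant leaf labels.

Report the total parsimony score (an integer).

19

site 0, node EK: E={T} ∩ K={T} → {T} (+0)
site 0, node BEK: B={G} ∪ EK={T} → {G,T} (+1)
site 0, node JU: J={G} ∪ U={A} → {A,G} (+1)
site 0, node BEJKU: BEK={G,T} ∩ JU={A,G} → {G} (+0)
site 1, node EK: E={G} ∪ K={C} → {C,G} (+1)
site 1, node BEK: B={G} ∩ EK={C,G} → {G} (+0)
site 1, node JU: J={A} ∪ U={C} → {A,C} (+1)
site 1, node BEJKU: BEK={G} ∪ JU={A,C} → {A,C,G} (+1)
site 2, node EK: E={T} ∪ K={A} → {A,T} (+1)
site 2, node BEK: B={A} ∩ EK={A,T} → {A} (+0)
site 2, node JU: J={A} ∪ U={C} → {A,C} (+1)
site 2, node BEJKU: BEK={A} ∩ JU={A,C} → {A} (+0)
site 3, node EK: E={A} ∪ K={T} → {A,T} (+1)
site 3, node BEK: B={G} ∪ EK={A,T} → {A,G,T} (+1)
site 3, node JU: J={T} ∪ U={C} → {C,T} (+1)
site 3, node BEJKU: BEK={A,G,T} ∩ JU={C,T} → {T} (+0)
site 4, node EK: E={A} ∪ K={T} → {A,T} (+1)
site 4, node BEK: B={A} ∩ EK={A,T} → {A} (+0)
site 4, node JU: J={C} ∪ U={T} → {C,T} (+1)
site 4, node BEJKU: BEK={A} ∪ JU={C,T} → {A,C,T} (+1)
site 5, node EK: E={C} ∪ K={T} → {C,T} (+1)
site 5, node BEK: B={T} ∩ EK={C,T} → {T} (+0)
site 5, node JU: J={T} ∪ U={G} → {G,T} (+1)
site 5, node BEJKU: BEK={T} ∩ JU={G,T} → {T} (+0)
site 6, node EK: E={A} ∪ K={C} → {A,C} (+1)
site 6, node BEK: B={T} ∪ EK={A,C} → {A,C,T} (+1)
site 6, node JU: J={A} ∩ U={A} → {A} (+0)
site 6, node BEJKU: BEK={A,C,T} ∩ JU={A} → {A} (+0)
site 7, node EK: E={A} ∪ K={G} → {A,G} (+1)
site 7, node BEK: B={C} ∪ EK={A,G} → {A,C,G} (+1)
site 7, node JU: J={G} ∩ U={G} → {G} (+0)
site 7, node BEJKU: BEK={A,C,G} ∩ JU={G} → {G} (+0)
per-site changes: [2, 3, 2, 3, 3, 2, 2, 2]; total = 19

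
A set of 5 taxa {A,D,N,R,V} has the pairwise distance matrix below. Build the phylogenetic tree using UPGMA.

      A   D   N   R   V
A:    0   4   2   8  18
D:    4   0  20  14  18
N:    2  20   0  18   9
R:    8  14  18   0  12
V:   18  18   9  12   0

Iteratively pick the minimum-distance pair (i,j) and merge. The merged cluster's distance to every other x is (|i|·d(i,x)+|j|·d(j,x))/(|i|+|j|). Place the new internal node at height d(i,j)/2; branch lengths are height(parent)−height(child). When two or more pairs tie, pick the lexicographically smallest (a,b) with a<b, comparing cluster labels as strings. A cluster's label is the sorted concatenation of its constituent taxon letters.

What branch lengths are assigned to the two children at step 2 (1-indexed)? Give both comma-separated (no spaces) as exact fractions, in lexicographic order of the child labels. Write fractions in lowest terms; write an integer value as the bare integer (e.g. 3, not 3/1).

1. join A+N (d=2) ⇒ AN; edges |A|=1, |N|=1
  updated: d(AN,D)=12, d(AN,R)=13, d(AN,V)=27/2
2. join AN+D (d=12) ⇒ ADN; edges |AN|=5, |D|=6
  updated: d(ADN,R)=40/3, d(ADN,V)=15
3. join R+V (d=12) ⇒ RV; edges |R|=6, |V|=6
  updated: d(ADN,RV)=85/6
4. join ADN+RV (d=85/6) ⇒ ADNRV; edges |ADN|=13/12, |RV|=13/12
final tree: (((A:1,N:1):5,D:6):13/12,(R:6,V:6):13/12)
total length: 163/6

5,6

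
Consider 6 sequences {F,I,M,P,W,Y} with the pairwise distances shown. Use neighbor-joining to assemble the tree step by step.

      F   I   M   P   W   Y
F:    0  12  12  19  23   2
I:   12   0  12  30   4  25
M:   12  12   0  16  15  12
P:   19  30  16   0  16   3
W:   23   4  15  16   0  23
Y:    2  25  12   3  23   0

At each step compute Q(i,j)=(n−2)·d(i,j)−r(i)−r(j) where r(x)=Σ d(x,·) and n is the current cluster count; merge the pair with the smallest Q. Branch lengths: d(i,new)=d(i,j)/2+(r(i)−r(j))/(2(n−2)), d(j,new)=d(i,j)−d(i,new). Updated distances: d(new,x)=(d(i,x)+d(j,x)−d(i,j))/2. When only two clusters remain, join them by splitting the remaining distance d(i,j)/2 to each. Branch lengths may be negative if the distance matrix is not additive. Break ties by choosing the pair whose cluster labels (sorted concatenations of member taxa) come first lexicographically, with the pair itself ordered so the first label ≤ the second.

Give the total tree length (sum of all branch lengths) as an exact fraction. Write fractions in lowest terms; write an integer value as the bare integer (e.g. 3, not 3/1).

1. join I+W (d=4, Q=-148) ⇒ IW; edges |I|=9/4, |W|=7/4
  updated: d(F,IW)=31/2, d(IW,M)=23/2, d(IW,P)=21, d(IW,Y)=22
2. join P+Y (d=3, Q=-89) ⇒ PY; edges |P|=29/6, |Y|=-11/6
  updated: d(F,PY)=9, d(IW,PY)=20, d(M,PY)=25/2
3. join F+PY (d=9, Q=-60) ⇒ FPY; edges |F|=13/4, |PY|=23/4
  updated: d(FPY,IW)=53/4, d(FPY,M)=31/4
4. join FPY+IW (d=53/4, Q=-65/2) ⇒ FIPWY; edges |FPY|=19/4, |IW|=17/2
  updated: d(FIPWY,M)=3
5. join FIPWY+M (d=3) ⇒ FIMPWY; edges |FIPWY|=3/2, |M|=3/2
final tree: (((F:13/4,(P:29/6,Y:-11/6):23/4):19/4,(I:9/4,W:7/4):17/2):3/2,M:3/2)
total length: 129/4

129/4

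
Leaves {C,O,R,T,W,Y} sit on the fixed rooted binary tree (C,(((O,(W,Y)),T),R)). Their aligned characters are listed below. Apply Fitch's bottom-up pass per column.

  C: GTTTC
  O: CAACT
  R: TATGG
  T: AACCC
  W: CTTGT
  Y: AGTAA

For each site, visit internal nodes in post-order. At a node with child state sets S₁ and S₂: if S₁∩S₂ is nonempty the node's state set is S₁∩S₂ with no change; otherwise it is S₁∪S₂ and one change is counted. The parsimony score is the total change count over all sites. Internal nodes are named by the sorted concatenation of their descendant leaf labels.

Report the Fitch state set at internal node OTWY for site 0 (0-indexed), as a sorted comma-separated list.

site 0, node WY: W={C} ∪ Y={A} → {A,C} (+1)
site 0, node OWY: O={C} ∩ WY={A,C} → {C} (+0)
site 0, node OTWY: OWY={C} ∪ T={A} → {A,C} (+1)
site 0, node ORTWY: OTWY={A,C} ∪ R={T} → {A,C,T} (+1)
site 0, node CORTWY: C={G} ∪ ORTWY={A,C,T} → {A,C,G,T} (+1)
site 1, node WY: W={T} ∪ Y={G} → {G,T} (+1)
site 1, node OWY: O={A} ∪ WY={G,T} → {A,G,T} (+1)
site 1, node OTWY: OWY={A,G,T} ∩ T={A} → {A} (+0)
site 1, node ORTWY: OTWY={A} ∩ R={A} → {A} (+0)
site 1, node CORTWY: C={T} ∪ ORTWY={A} → {A,T} (+1)
site 2, node WY: W={T} ∩ Y={T} → {T} (+0)
site 2, node OWY: O={A} ∪ WY={T} → {A,T} (+1)
site 2, node OTWY: OWY={A,T} ∪ T={C} → {A,C,T} (+1)
site 2, node ORTWY: OTWY={A,C,T} ∩ R={T} → {T} (+0)
site 2, node CORTWY: C={T} ∩ ORTWY={T} → {T} (+0)
site 3, node WY: W={G} ∪ Y={A} → {A,G} (+1)
site 3, node OWY: O={C} ∪ WY={A,G} → {A,C,G} (+1)
site 3, node OTWY: OWY={A,C,G} ∩ T={C} → {C} (+0)
site 3, node ORTWY: OTWY={C} ∪ R={G} → {C,G} (+1)
site 3, node CORTWY: C={T} ∪ ORTWY={C,G} → {C,G,T} (+1)
site 4, node WY: W={T} ∪ Y={A} → {A,T} (+1)
site 4, node OWY: O={T} ∩ WY={A,T} → {T} (+0)
site 4, node OTWY: OWY={T} ∪ T={C} → {C,T} (+1)
site 4, node ORTWY: OTWY={C,T} ∪ R={G} → {C,G,T} (+1)
site 4, node CORTWY: C={C} ∩ ORTWY={C,G,T} → {C} (+0)
per-site changes: [4, 3, 2, 4, 3]; total = 16

A,C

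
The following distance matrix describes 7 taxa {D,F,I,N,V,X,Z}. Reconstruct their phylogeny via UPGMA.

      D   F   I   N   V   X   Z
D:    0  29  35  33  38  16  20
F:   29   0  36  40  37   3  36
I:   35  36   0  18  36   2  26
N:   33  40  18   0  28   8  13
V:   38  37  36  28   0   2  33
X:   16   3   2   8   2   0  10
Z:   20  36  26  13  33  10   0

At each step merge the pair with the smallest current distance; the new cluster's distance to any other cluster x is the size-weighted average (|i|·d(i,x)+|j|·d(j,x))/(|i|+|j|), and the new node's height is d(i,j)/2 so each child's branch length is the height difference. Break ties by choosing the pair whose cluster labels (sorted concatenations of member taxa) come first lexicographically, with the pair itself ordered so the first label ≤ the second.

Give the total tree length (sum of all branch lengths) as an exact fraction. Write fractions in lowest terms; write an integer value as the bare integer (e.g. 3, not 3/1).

8689/120

iteration 1: select I,X (d=2); attach at lengths (1, 1); label the merged cluster IX
  updated: d(D,IX)=51/2, d(F,IX)=39/2, d(IX,N)=13, d(IX,V)=19, d(IX,Z)=18
iteration 2: select IX,N (d=13); attach at lengths (11/2, 13/2); label the merged cluster INX
  updated: d(D,INX)=28, d(F,INX)=79/3, d(INX,V)=22, d(INX,Z)=49/3
iteration 3: select INX,Z (d=49/3); attach at lengths (5/3, 49/6); label the merged cluster INXZ
  updated: d(D,INXZ)=26, d(F,INXZ)=115/4, d(INXZ,V)=99/4
iteration 4: select INXZ,V (d=99/4); attach at lengths (101/24, 99/8); label the merged cluster INVXZ
  updated: d(D,INVXZ)=142/5, d(F,INVXZ)=152/5
iteration 5: select D,INVXZ (d=142/5); attach at lengths (71/5, 73/40); label the merged cluster DINVXZ
  updated: d(DINVXZ,F)=181/6
iteration 6: select DINVXZ,F (d=181/6); attach at lengths (53/60, 181/12); label the merged cluster DFINVXZ
final tree: ((D:71/5,((((I:1,X:1):11/2,N:13/2):5/3,Z:49/6):101/24,V:99/8):73/40):53/60,F:181/12)
total length: 8689/120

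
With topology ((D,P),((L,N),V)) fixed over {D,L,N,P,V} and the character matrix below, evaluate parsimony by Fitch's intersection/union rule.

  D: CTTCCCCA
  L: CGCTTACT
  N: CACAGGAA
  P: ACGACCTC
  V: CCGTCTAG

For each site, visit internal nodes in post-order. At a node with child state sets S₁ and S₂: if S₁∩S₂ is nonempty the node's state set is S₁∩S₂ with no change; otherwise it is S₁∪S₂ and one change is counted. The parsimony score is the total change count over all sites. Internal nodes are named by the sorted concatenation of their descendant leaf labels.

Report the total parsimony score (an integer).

20

site 0, node DP: D={C} ∪ P={A} → {A,C} (+1)
site 0, node LN: L={C} ∩ N={C} → {C} (+0)
site 0, node LNV: LN={C} ∩ V={C} → {C} (+0)
site 0, node DLNPV: DP={A,C} ∩ LNV={C} → {C} (+0)
site 1, node DP: D={T} ∪ P={C} → {C,T} (+1)
site 1, node LN: L={G} ∪ N={A} → {A,G} (+1)
site 1, node LNV: LN={A,G} ∪ V={C} → {A,C,G} (+1)
site 1, node DLNPV: DP={C,T} ∩ LNV={A,C,G} → {C} (+0)
site 2, node DP: D={T} ∪ P={G} → {G,T} (+1)
site 2, node LN: L={C} ∩ N={C} → {C} (+0)
site 2, node LNV: LN={C} ∪ V={G} → {C,G} (+1)
site 2, node DLNPV: DP={G,T} ∩ LNV={C,G} → {G} (+0)
site 3, node DP: D={C} ∪ P={A} → {A,C} (+1)
site 3, node LN: L={T} ∪ N={A} → {A,T} (+1)
site 3, node LNV: LN={A,T} ∩ V={T} → {T} (+0)
site 3, node DLNPV: DP={A,C} ∪ LNV={T} → {A,C,T} (+1)
site 4, node DP: D={C} ∩ P={C} → {C} (+0)
site 4, node LN: L={T} ∪ N={G} → {G,T} (+1)
site 4, node LNV: LN={G,T} ∪ V={C} → {C,G,T} (+1)
site 4, node DLNPV: DP={C} ∩ LNV={C,G,T} → {C} (+0)
site 5, node DP: D={C} ∩ P={C} → {C} (+0)
site 5, node LN: L={A} ∪ N={G} → {A,G} (+1)
site 5, node LNV: LN={A,G} ∪ V={T} → {A,G,T} (+1)
site 5, node DLNPV: DP={C} ∪ LNV={A,G,T} → {A,C,G,T} (+1)
site 6, node DP: D={C} ∪ P={T} → {C,T} (+1)
site 6, node LN: L={C} ∪ N={A} → {A,C} (+1)
site 6, node LNV: LN={A,C} ∩ V={A} → {A} (+0)
site 6, node DLNPV: DP={C,T} ∪ LNV={A} → {A,C,T} (+1)
site 7, node DP: D={A} ∪ P={C} → {A,C} (+1)
site 7, node LN: L={T} ∪ N={A} → {A,T} (+1)
site 7, node LNV: LN={A,T} ∪ V={G} → {A,G,T} (+1)
site 7, node DLNPV: DP={A,C} ∩ LNV={A,G,T} → {A} (+0)
per-site changes: [1, 3, 2, 3, 2, 3, 3, 3]; total = 20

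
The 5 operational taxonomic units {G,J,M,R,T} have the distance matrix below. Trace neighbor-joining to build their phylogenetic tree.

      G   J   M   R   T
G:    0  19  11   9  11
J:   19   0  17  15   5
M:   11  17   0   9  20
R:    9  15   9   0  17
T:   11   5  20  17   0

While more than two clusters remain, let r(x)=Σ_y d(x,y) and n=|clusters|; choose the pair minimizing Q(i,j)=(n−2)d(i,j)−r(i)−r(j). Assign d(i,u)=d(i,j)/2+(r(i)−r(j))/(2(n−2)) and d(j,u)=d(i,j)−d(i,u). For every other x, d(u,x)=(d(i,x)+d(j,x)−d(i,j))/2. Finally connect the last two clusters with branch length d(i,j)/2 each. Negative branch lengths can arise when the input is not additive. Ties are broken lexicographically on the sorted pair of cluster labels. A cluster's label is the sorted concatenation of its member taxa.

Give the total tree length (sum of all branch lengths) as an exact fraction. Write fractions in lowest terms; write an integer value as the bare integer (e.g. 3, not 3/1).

225/8

1. join J+T (d=5, Q=-94) ⇒ JT; edges |J|=3, |T|=2
  updated: d(G,JT)=25/2, d(JT,M)=16, d(JT,R)=27/2
2. join G+JT (d=25/2, Q=-99/2) ⇒ GJT; edges |G|=31/8, |JT|=69/8
  updated: d(GJT,M)=29/4, d(GJT,R)=5
3. join GJT+M (d=29/4, Q=-85/4) ⇒ GJMT; edges |GJT|=13/8, |M|=45/8
  updated: d(GJMT,R)=27/8
4. join GJMT+R (d=27/8) ⇒ GJMRT; edges |GJMT|=27/16, |R|=27/16
final tree: (((G:31/8,(J:3,T:2):69/8):13/8,M:45/8):27/16,R:27/16)
total length: 225/8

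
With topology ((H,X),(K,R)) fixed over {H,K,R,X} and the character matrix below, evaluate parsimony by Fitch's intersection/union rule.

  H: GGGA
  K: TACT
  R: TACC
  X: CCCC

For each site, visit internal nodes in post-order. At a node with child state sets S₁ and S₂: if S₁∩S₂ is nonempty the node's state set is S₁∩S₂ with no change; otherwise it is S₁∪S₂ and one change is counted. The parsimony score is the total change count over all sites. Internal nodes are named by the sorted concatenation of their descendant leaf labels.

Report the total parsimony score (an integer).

7

site 0, node HX: H={G} ∪ X={C} → {C,G} (+1)
site 0, node KR: K={T} ∩ R={T} → {T} (+0)
site 0, node HKRX: HX={C,G} ∪ KR={T} → {C,G,T} (+1)
site 1, node HX: H={G} ∪ X={C} → {C,G} (+1)
site 1, node KR: K={A} ∩ R={A} → {A} (+0)
site 1, node HKRX: HX={C,G} ∪ KR={A} → {A,C,G} (+1)
site 2, node HX: H={G} ∪ X={C} → {C,G} (+1)
site 2, node KR: K={C} ∩ R={C} → {C} (+0)
site 2, node HKRX: HX={C,G} ∩ KR={C} → {C} (+0)
site 3, node HX: H={A} ∪ X={C} → {A,C} (+1)
site 3, node KR: K={T} ∪ R={C} → {C,T} (+1)
site 3, node HKRX: HX={A,C} ∩ KR={C,T} → {C} (+0)
per-site changes: [2, 2, 1, 2]; total = 7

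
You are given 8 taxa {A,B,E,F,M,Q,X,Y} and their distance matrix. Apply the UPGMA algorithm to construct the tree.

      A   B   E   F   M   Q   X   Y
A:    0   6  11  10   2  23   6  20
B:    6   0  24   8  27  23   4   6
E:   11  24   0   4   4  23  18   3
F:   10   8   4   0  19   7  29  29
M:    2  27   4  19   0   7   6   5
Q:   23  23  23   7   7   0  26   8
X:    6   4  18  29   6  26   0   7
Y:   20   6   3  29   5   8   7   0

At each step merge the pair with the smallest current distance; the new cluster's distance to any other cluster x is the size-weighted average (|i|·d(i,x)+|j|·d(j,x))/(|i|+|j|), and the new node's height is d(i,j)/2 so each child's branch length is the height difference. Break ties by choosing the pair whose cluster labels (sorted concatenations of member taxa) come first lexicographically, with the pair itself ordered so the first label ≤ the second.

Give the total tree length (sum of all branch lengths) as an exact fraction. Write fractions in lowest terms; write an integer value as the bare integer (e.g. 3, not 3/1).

iteration 1: select A,M (d=2); attach at lengths (1, 1); label the merged cluster AM
  updated: d(AM,B)=33/2, d(AM,E)=15/2, d(AM,F)=29/2, d(AM,Q)=15, d(AM,X)=6, d(AM,Y)=25/2
iteration 2: select E,Y (d=3); attach at lengths (3/2, 3/2); label the merged cluster EY
  updated: d(AM,EY)=10, d(B,EY)=15, d(EY,F)=33/2, d(EY,Q)=31/2, d(EY,X)=25/2
iteration 3: select B,X (d=4); attach at lengths (2, 2); label the merged cluster BX
  updated: d(AM,BX)=45/4, d(BX,EY)=55/4, d(BX,F)=37/2, d(BX,Q)=49/2
iteration 4: select F,Q (d=7); attach at lengths (7/2, 7/2); label the merged cluster FQ
  updated: d(AM,FQ)=59/4, d(BX,FQ)=43/2, d(EY,FQ)=16
iteration 5: select AM,EY (d=10); attach at lengths (4, 7/2); label the merged cluster AEMY
  updated: d(AEMY,BX)=25/2, d(AEMY,FQ)=123/8
iteration 6: select AEMY,BX (d=25/2); attach at lengths (5/4, 17/4); label the merged cluster ABEMXY
  updated: d(ABEMXY,FQ)=209/12
iteration 7: select ABEMXY,FQ (d=209/12); attach at lengths (59/24, 125/24); label the merged cluster ABEFMQXY
final tree: ((((A:1,M:1):4,(E:3/2,Y:3/2):7/2):5/4,(B:2,X:2):17/4):59/24,(F:7/2,Q:7/2):125/24)
total length: 110/3

110/3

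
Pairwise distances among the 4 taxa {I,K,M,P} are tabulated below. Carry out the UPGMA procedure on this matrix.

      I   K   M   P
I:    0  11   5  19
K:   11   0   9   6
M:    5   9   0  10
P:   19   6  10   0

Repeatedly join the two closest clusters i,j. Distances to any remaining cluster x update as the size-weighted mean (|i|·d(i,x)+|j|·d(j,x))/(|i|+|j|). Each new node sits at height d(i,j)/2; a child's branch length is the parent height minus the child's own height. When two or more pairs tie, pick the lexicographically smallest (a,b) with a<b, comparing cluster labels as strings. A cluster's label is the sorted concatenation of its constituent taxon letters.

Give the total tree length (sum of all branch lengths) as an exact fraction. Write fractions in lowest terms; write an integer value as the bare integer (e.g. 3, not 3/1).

71/4

step 1: merge (I,M) at d=5; branch lengths I→5/2, M→5/2; new cluster IM
  updated: d(IM,K)=10, d(IM,P)=29/2
step 2: merge (K,P) at d=6; branch lengths K→3, P→3; new cluster KP
  updated: d(IM,KP)=49/4
step 3: merge (IM,KP) at d=49/4; branch lengths IM→29/8, KP→25/8; new cluster IKMP
final tree: ((I:5/2,M:5/2):29/8,(K:3,P:3):25/8)
total length: 71/4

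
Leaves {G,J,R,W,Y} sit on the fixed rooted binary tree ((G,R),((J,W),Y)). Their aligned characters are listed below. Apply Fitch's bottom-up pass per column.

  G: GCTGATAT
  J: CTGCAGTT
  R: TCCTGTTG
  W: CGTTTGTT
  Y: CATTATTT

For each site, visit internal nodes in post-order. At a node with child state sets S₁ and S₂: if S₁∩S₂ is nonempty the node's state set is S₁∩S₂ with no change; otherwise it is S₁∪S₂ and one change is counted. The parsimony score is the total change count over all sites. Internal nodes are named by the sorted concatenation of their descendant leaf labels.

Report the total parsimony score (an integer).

14

GR@0: {G} ∪ {T} = {G,T} (union, +1)
JW@0: {C} ∩ {C} = {C} (intersection, +0)
JWY@0: {C} ∩ {C} = {C} (intersection, +0)
GJRWY@0: {G,T} ∪ {C} = {C,G,T} (union, +1)
GR@1: {C} ∩ {C} = {C} (intersection, +0)
JW@1: {T} ∪ {G} = {G,T} (union, +1)
JWY@1: {G,T} ∪ {A} = {A,G,T} (union, +1)
GJRWY@1: {C} ∪ {A,G,T} = {A,C,G,T} (union, +1)
GR@2: {T} ∪ {C} = {C,T} (union, +1)
JW@2: {G} ∪ {T} = {G,T} (union, +1)
JWY@2: {G,T} ∩ {T} = {T} (intersection, +0)
GJRWY@2: {C,T} ∩ {T} = {T} (intersection, +0)
GR@3: {G} ∪ {T} = {G,T} (union, +1)
JW@3: {C} ∪ {T} = {C,T} (union, +1)
JWY@3: {C,T} ∩ {T} = {T} (intersection, +0)
GJRWY@3: {G,T} ∩ {T} = {T} (intersection, +0)
GR@4: {A} ∪ {G} = {A,G} (union, +1)
JW@4: {A} ∪ {T} = {A,T} (union, +1)
JWY@4: {A,T} ∩ {A} = {A} (intersection, +0)
GJRWY@4: {A,G} ∩ {A} = {A} (intersection, +0)
GR@5: {T} ∩ {T} = {T} (intersection, +0)
JW@5: {G} ∩ {G} = {G} (intersection, +0)
JWY@5: {G} ∪ {T} = {G,T} (union, +1)
GJRWY@5: {T} ∩ {G,T} = {T} (intersection, +0)
GR@6: {A} ∪ {T} = {A,T} (union, +1)
JW@6: {T} ∩ {T} = {T} (intersection, +0)
JWY@6: {T} ∩ {T} = {T} (intersection, +0)
GJRWY@6: {A,T} ∩ {T} = {T} (intersection, +0)
GR@7: {T} ∪ {G} = {G,T} (union, +1)
JW@7: {T} ∩ {T} = {T} (intersection, +0)
JWY@7: {T} ∩ {T} = {T} (intersection, +0)
GJRWY@7: {G,T} ∩ {T} = {T} (intersection, +0)
per-site changes: [2, 3, 2, 2, 2, 1, 1, 1]; total = 14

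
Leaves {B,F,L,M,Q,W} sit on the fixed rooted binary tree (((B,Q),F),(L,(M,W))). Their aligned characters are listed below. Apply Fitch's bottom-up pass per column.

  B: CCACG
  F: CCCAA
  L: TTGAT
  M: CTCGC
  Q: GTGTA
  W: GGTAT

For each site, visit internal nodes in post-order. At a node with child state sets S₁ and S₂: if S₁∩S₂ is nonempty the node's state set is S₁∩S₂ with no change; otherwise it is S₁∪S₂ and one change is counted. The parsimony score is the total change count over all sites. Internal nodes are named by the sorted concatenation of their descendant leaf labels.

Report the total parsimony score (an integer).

16

[col 0] BQ: children B:{C}, Q:{G} ∪→ {C,G}; cost 1
[col 0] BFQ: children BQ:{C,G}, F:{C} ∩→ {C}; cost 0
[col 0] MW: children M:{C}, W:{G} ∪→ {C,G}; cost 1
[col 0] LMW: children L:{T}, MW:{C,G} ∪→ {C,G,T}; cost 1
[col 0] BFLMQW: children BFQ:{C}, LMW:{C,G,T} ∩→ {C}; cost 0
[col 1] BQ: children B:{C}, Q:{T} ∪→ {C,T}; cost 1
[col 1] BFQ: children BQ:{C,T}, F:{C} ∩→ {C}; cost 0
[col 1] MW: children M:{T}, W:{G} ∪→ {G,T}; cost 1
[col 1] LMW: children L:{T}, MW:{G,T} ∩→ {T}; cost 0
[col 1] BFLMQW: children BFQ:{C}, LMW:{T} ∪→ {C,T}; cost 1
[col 2] BQ: children B:{A}, Q:{G} ∪→ {A,G}; cost 1
[col 2] BFQ: children BQ:{A,G}, F:{C} ∪→ {A,C,G}; cost 1
[col 2] MW: children M:{C}, W:{T} ∪→ {C,T}; cost 1
[col 2] LMW: children L:{G}, MW:{C,T} ∪→ {C,G,T}; cost 1
[col 2] BFLMQW: children BFQ:{A,C,G}, LMW:{C,G,T} ∩→ {C,G}; cost 0
[col 3] BQ: children B:{C}, Q:{T} ∪→ {C,T}; cost 1
[col 3] BFQ: children BQ:{C,T}, F:{A} ∪→ {A,C,T}; cost 1
[col 3] MW: children M:{G}, W:{A} ∪→ {A,G}; cost 1
[col 3] LMW: children L:{A}, MW:{A,G} ∩→ {A}; cost 0
[col 3] BFLMQW: children BFQ:{A,C,T}, LMW:{A} ∩→ {A}; cost 0
[col 4] BQ: children B:{G}, Q:{A} ∪→ {A,G}; cost 1
[col 4] BFQ: children BQ:{A,G}, F:{A} ∩→ {A}; cost 0
[col 4] MW: children M:{C}, W:{T} ∪→ {C,T}; cost 1
[col 4] LMW: children L:{T}, MW:{C,T} ∩→ {T}; cost 0
[col 4] BFLMQW: children BFQ:{A}, LMW:{T} ∪→ {A,T}; cost 1
per-site changes: [3, 3, 4, 3, 3]; total = 16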